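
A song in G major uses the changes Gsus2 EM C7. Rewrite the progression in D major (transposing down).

Dsus2 BM G7

G major down to D major is a perfect fourth; each chord root moves by that interval while the quality stays the same.
Gsus2: root G down a perfect fourth → D, giving Dsus2.
EM: root E down a perfect fourth → B, giving BM.
C7: root C down a perfect fourth → G, giving G7.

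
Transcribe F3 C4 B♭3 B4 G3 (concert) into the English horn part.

C4 G4 F4 F#5 D4

Written C4 sounds as F3 on the English horn, so concert pitches are written a perfect fifth up.
F3 -> C4
C4 -> G4
Bb3 -> F4
B4 -> F#5
G3 -> D4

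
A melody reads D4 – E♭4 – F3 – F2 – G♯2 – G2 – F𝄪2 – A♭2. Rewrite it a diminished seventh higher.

D4 up a diminished seventh is Cb5.
Eb4 up a diminished seventh is Dbb5.
F3 up a diminished seventh is Ebb4.
F2: a seventh up reaches E, and 9 semitones makes it Ebb3.
G#2: a seventh up reaches F, and 9 semitones makes it F3.
G2: a seventh up reaches F, and 9 semitones makes it Fb3.
F##2: a seventh up reaches E, and 9 semitones makes it E3.
A diminished seventh up from Ab2 gives Gbb3.

Cb5 Dbb5 Ebb4 Ebb3 F3 Fb3 E3 Gbb3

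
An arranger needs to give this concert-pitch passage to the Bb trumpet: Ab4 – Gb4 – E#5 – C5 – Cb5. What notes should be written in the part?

The Bb trumpet sounds a major second below written, so the written part must be a major second above concert — transpose each note up.
Ab4 → Bb4
Gb4 → Ab4
E#5 → F##5
C5 → D5
Cb5 → Db5

Bb4 Ab4 F##5 D5 Db5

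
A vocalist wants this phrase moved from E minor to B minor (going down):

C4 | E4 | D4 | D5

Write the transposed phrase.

From E down to B is a perfect fourth; apply that to each pitch.
C4 to G3
E4 to B3
D4 to A3
D5 to A4

G3 B3 A3 A4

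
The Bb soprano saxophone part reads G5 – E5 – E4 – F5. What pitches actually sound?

F5 D5 D4 Eb5

The Bb soprano saxophone sounds a major second below written, so transpose each written note down a major second.
G5 → F5
E5 → D5
E4 → D4
F5 → Eb5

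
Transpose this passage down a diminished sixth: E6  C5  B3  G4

G##5 E#4 D##3 B#3

E6 down a diminished sixth is G##5.
C5 down a diminished sixth is E#4.
B3 down a diminished sixth is D##3.
A diminished sixth down from G4 gives B#3.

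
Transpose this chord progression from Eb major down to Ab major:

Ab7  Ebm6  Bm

Eb major down to Ab major is a perfect fifth; each chord root moves by that interval while the quality stays the same.
Ab7: root Ab down a perfect fifth → Db, giving Db7.
Ebm6: root Eb down a perfect fifth → Ab, giving Abm6.
Bm: root B down a perfect fifth → E, giving Em.

Db7 Abm6 Em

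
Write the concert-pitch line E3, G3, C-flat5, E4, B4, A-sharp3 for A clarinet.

G3 Bb3 Ebb5 G4 D5 C#4

The A clarinet sounds a minor third below written, so the written part must be a minor third above concert — transpose each note up.
E3 to G3
G3 to Bb3
Cb5 to Ebb5
E4 to G4
B4 to D5
A#3 to C#4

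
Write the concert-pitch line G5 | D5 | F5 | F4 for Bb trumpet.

A5 E5 G5 G4

Written C4 sounds as Bb3 on the Bb trumpet, so concert pitches are written a major second up.
G5 gives A5
D5 gives E5
F5 gives G5
F4 gives G4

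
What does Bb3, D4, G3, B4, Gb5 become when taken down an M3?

Gb3 Bb3 Eb3 G4 Ebb5

Bb3: a third down reaches G, and 4 semitones makes it Gb3.
D4 down a major third is Bb3.
G3 down a major third is Eb3.
A major third down from B4 gives G4.
Gb5: a third down reaches E, and 4 semitones makes it Ebb5.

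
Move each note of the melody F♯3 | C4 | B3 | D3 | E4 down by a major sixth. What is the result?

F#3 becomes A2
C4 becomes Eb3
B3 becomes D3
D3 becomes F2
E4 becomes G3

A2 Eb3 D3 F2 G3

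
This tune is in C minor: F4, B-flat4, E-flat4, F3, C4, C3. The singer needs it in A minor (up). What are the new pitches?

D5 G5 C5 D4 A4 A3

C minor to A minor up is a major sixth, so every note moves up by that interval.
F4 → D5
Bb4 → G5
Eb4 → C5
F3 → D4
C4 → A4
C3 → A3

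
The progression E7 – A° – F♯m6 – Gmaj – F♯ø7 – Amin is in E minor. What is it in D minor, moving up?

D7 G° Em6 Fmaj Eø7 Gmin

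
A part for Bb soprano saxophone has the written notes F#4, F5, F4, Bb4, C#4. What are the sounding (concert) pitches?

The Bb soprano saxophone sounds a major second below written, so transpose each written note down a major second.
F#4 -> E4
F5 -> Eb5
F4 -> Eb4
Bb4 -> Ab4
C#4 -> B3

E4 Eb5 Eb4 Ab4 B3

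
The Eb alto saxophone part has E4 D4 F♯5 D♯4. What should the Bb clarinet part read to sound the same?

First find concert pitch: the Eb alto saxophone sounds a major sixth below written, so E4 D4 F♯5 D♯4 sounds G3 F3 A4 F#3.
Then write for Bb clarinet: it sounds a major second below written, so the part must be a major second above concert.
G3 → A3
F3 → G3
A4 → B4
F#3 → G#3

A3 G3 B4 G#3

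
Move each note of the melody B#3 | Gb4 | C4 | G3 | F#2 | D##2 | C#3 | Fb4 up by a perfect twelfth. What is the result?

F##5 Db6 G5 D5 C#4 A##3 G#4 Cb6

B#3 up a perfect twelfth is F##5.
Gb4: a twelfth up reaches D, and 19 semitones makes it Db6.
A perfect twelfth up from C4 gives G5.
G3 up a perfect twelfth is D5.
F#2 up a perfect twelfth is C#4.
D##2: a twelfth up reaches A, and 19 semitones makes it A##3.
C#3: a twelfth up reaches G, and 19 semitones makes it G#4.
A perfect twelfth up from Fb4 gives Cb6.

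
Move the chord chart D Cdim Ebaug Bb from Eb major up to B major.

A# G#dim Baug F#

Eb major up to B major is an augmented fifth; each chord root moves by that interval while the quality stays the same.
D: root D up an augmented fifth → A#, giving A#.
Cdim: root C up an augmented fifth → G#, giving G#dim.
Ebaug: root Eb up an augmented fifth → B, giving Baug.
Bb: root Bb up an augmented fifth → F#, giving F#.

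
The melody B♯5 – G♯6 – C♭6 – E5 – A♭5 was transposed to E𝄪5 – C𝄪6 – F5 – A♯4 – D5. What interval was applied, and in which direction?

down a diminished fifth

Take the first pair: B#5 → E##5. B to E spans 5 letter names, so the interval is some kind of fifth.
E##5 to B#5 is 6 semitones, which makes it a diminished fifth; the second version is lower, so the direction is down.
Checking another pair — Ab5 → D5 — gives the same interval.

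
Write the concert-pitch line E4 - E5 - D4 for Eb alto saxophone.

C#5 C#6 B4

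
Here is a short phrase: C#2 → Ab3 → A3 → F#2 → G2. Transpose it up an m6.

A2 Fb4 F4 D3 Eb3

C#2: a sixth up reaches A, and 8 semitones makes it A2.
Ab3 up a minor sixth is Fb4.
A3: a sixth up reaches F, and 8 semitones makes it F4.
F#2: a sixth up reaches D, and 8 semitones makes it D3.
A minor sixth up from G2 gives Eb3.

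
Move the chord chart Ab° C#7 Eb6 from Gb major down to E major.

Gb major down to E major is a diminished third; each chord root moves by that interval while the quality stays the same.
Ab°: root Ab down a diminished third → F#, giving F#°.
C#7: root C# down a diminished third → A##, giving A##7.
Eb6: root Eb down a diminished third → C#, giving C#6.

F#° A##7 C#6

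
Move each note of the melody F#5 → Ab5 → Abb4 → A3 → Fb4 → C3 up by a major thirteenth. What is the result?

D#7 F7 Fb6 F#5 Db6 A4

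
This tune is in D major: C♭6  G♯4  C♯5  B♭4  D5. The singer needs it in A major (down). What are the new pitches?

Gb5 D#4 G#4 F4 A4

From D down to A is a perfect fourth; apply that to each pitch.
Cb6 to Gb5
G#4 to D#4
C#5 to G#4
Bb4 to F4
D5 to A4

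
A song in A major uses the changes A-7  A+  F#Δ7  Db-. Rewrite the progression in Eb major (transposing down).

Eb-7 Eb+ CΔ7 Abb-

A major down to Eb major is an augmented fourth; each chord root moves by that interval while the quality stays the same.
A-7: root A down an augmented fourth → Eb, giving Eb-7.
A+: root A down an augmented fourth → Eb, giving Eb+.
F#Δ7: root F# down an augmented fourth → C, giving CΔ7.
Db-: root Db down an augmented fourth → Abb, giving Abb-.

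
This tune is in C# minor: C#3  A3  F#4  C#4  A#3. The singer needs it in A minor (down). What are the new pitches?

From C# down to A is a major third; apply that to each pitch.
C#3 → A2
A3 → F3
F#4 → D4
C#4 → A3
A#3 → F#3

A2 F3 D4 A3 F#3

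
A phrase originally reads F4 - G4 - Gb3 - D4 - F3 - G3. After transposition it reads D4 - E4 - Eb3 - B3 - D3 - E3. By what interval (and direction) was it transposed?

down a minor third

Take the first pair: F4 → D4. F to D spans 3 letter names, so the interval is some kind of third.
D4 to F4 is 3 semitones, which makes it a minor third; the second version is lower, so the direction is down.
Checking another pair — G3 → E3 — gives the same interval.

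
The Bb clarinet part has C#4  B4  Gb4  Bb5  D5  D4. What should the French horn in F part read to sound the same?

F#4 E5 Cb5 Eb6 G5 G4

First find concert pitch: the Bb clarinet sounds a major second below written, so C#4 B4 Gb4 Bb5 D5 D4 sounds B3 A4 Fb4 Ab5 C5 C4.
Then write for French horn in F: it sounds a perfect fifth below written, so the part must be a perfect fifth above concert.
B3 → F#4
A4 → E5
Fb4 → Cb5
Ab5 → Eb6
C5 → G5
C4 → G4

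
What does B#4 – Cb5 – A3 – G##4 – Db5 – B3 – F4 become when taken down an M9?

B#4 → A#3
Cb5 → Bbb3
A3 → G2
G##4 → F##3
Db5 → Cb4
B3 → A2
F4 → Eb3

A#3 Bbb3 G2 F##3 Cb4 A2 Eb3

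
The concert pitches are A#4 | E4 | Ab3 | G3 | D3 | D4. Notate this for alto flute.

D#5 A4 Db4 C4 G3 G4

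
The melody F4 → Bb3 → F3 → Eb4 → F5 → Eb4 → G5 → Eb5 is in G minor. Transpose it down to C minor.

Bb3 Eb3 Bb2 Ab3 Bb4 Ab3 C5 Ab4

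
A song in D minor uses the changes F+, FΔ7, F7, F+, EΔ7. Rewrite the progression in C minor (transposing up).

Eb+ EbΔ7 Eb7 Eb+ DΔ7

D minor up to C minor is a minor seventh; each chord root moves by that interval while the quality stays the same.
F+: root F up a minor seventh → Eb, giving Eb+.
FΔ7: root F up a minor seventh → Eb, giving EbΔ7.
F7: root F up a minor seventh → Eb, giving Eb7.
F+: root F up a minor seventh → Eb, giving Eb+.
EΔ7: root E up a minor seventh → D, giving DΔ7.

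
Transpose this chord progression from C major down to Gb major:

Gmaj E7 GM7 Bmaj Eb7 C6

C major down to Gb major is an augmented fourth; each chord root moves by that interval while the quality stays the same.
Gmaj: root G down an augmented fourth → Db, giving Dbmaj.
E7: root E down an augmented fourth → Bb, giving Bb7.
GM7: root G down an augmented fourth → Db, giving DbM7.
Bmaj: root B down an augmented fourth → F, giving Fmaj.
Eb7: root Eb down an augmented fourth → Bbb, giving Bbb7.
C6: root C down an augmented fourth → Gb, giving Gb6.

Dbmaj Bb7 DbM7 Fmaj Bbb7 Gb6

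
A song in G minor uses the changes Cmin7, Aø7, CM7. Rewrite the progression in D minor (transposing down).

Gmin7 Eø7 GM7

G minor down to D minor is a perfect fourth; each chord root moves by that interval while the quality stays the same.
Cmin7: root C down a perfect fourth → G, giving Gmin7.
Aø7: root A down a perfect fourth → E, giving Eø7.
CM7: root C down a perfect fourth → G, giving GM7.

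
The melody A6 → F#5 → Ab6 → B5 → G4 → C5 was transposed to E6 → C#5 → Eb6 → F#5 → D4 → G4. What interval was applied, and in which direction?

down a perfect fourth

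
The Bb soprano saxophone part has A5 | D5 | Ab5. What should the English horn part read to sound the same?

D6 G5 Db6

First find concert pitch: the Bb soprano saxophone sounds a major second below written, so A5 D5 Ab5 sounds G5 C5 Gb5.
Then write for English horn: it sounds a perfect fifth below written, so the part must be a perfect fifth above concert.
G5 → D6
C5 → G5
Gb5 → Db6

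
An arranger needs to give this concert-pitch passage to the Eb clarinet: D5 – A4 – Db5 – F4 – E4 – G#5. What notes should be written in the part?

B4 F#4 Bb4 D4 C#4 E#5

Written C4 sounds as Eb4 on the Eb clarinet, so concert pitches are written a minor third down.
D5 to B4
A4 to F#4
Db5 to Bb4
F4 to D4
E4 to C#4
G#5 to E#5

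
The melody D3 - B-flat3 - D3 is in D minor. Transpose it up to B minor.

B3 G4 B3

D minor to B minor up is a major sixth, so every note moves up by that interval.
D3 → B3
Bb3 → G4
D3 → B3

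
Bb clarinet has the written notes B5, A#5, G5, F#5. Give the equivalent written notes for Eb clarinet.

F#5 E#5 D5 C#5

First find concert pitch: the Bb clarinet sounds a major second below written, so B5 A#5 G5 F#5 sounds A5 G#5 F5 E5.
Then write for Eb clarinet: it sounds a minor third above written, so the part must be a minor third below concert.
A5 → F#5
G#5 → E#5
F5 → D5
E5 → C#5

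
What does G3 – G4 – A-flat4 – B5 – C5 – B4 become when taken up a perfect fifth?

D4 D5 Eb5 F#6 G5 F#5

A perfect fifth up from G3 gives D4.
A perfect fifth up from G4 gives D5.
Ab4 up a perfect fifth is Eb5.
B5: a fifth up reaches F, and 7 semitones makes it F#6.
A perfect fifth up from C5 gives G5.
A perfect fifth up from B4 gives F#5.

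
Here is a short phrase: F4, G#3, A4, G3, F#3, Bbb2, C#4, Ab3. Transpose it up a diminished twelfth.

A diminished twelfth up from F4 gives Cb6.
G#3 up a diminished twelfth is D5.
A diminished twelfth up from A4 gives Eb6.
A diminished twelfth up from G3 gives Db5.
A diminished twelfth up from F#3 gives C5.
Bbb2 up a diminished twelfth is Fbb4.
C#4: a twelfth up reaches G, and 18 semitones makes it G5.
A diminished twelfth up from Ab3 gives Ebb5.

Cb6 D5 Eb6 Db5 C5 Fbb4 G5 Ebb5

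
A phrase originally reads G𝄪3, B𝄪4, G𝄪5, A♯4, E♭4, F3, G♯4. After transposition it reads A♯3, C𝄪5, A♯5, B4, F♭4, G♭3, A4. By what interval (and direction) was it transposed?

From G##3 to A#3 is 2 letter names — a second of some quality.
G##3 to A#3 is 1 semitone, which makes it a minor second; the second version is higher, so the direction is up.
Checking another pair — G#4 → A4 — gives the same interval.

up a minor second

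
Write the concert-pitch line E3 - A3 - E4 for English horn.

B3 E4 B4

The English horn sounds a perfect fifth below written, so the written part must be a perfect fifth above concert — transpose each note up.
E3 gives B3
A3 gives E4
E4 gives B4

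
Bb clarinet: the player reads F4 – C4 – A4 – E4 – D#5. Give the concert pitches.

Eb4 Bb3 G4 D4 C#5

The Bb clarinet sounds a major second below written, so transpose each written note down a major second.
F4 becomes Eb4
C4 becomes Bb3
A4 becomes G4
E4 becomes D4
D#5 becomes C#5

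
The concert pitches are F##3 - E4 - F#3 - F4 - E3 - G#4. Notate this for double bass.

F##4 E5 F#4 F5 E4 G#5

The double bass sounds a perfect octave below written, so the written part must be a perfect octave above concert — transpose each note up.
F##3 to F##4
E4 to E5
F#3 to F#4
F4 to F5
E3 to E4
G#4 to G#5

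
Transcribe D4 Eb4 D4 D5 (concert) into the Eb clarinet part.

The Eb clarinet sounds a minor third above written, so the written part must be a minor third below concert — transpose each note down.
D4 to B3
Eb4 to C4
D4 to B3
D5 to B4

B3 C4 B3 B4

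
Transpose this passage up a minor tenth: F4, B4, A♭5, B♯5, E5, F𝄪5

F4 to Ab5
B4 to D6
Ab5 to Cb7
B#5 to D#7
E5 to G6
F##5 to A#6

Ab5 D6 Cb7 D#7 G6 A#6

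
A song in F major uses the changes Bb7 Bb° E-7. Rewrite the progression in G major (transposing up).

C7 C° F#-7

F major up to G major is a major second; each chord root moves by that interval while the quality stays the same.
Bb7: root Bb up a major second → C, giving C7.
Bb°: root Bb up a major second → C, giving C°.
E-7: root E up a major second → F#, giving F#-7.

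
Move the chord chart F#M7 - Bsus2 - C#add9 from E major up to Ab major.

BbM7 Ebsus2 Fadd9

E major up to Ab major is a diminished fourth; each chord root moves by that interval while the quality stays the same.
F#M7: root F# up a diminished fourth → Bb, giving BbM7.
Bsus2: root B up a diminished fourth → Eb, giving Ebsus2.
C#add9: root C# up a diminished fourth → F, giving Fadd9.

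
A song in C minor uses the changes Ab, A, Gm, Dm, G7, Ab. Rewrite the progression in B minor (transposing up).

C minor up to B minor is a major seventh; each chord root moves by that interval while the quality stays the same.
Ab: root Ab up a major seventh → G, giving G.
A: root A up a major seventh → G#, giving G#.
Gm: root G up a major seventh → F#, giving F#m.
Dm: root D up a major seventh → C#, giving C#m.
G7: root G up a major seventh → F#, giving F#7.
Ab: root Ab up a major seventh → G, giving G.

G G# F#m C#m F#7 G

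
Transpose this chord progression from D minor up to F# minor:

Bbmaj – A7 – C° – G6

Dmaj C#7 E° B6

D minor up to F# minor is a major third; each chord root moves by that interval while the quality stays the same.
Bbmaj: root Bb up a major third → D, giving Dmaj.
A7: root A up a major third → C#, giving C#7.
C°: root C up a major third → E, giving E°.
G6: root G up a major third → B, giving B6.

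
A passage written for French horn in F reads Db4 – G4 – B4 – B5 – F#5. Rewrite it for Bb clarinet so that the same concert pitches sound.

Ab3 D4 F#4 F#5 C#5

First find concert pitch: the French horn in F sounds a perfect fifth below written, so Db4 G4 B4 B5 F#5 sounds Gb3 C4 E4 E5 B4.
Then write for Bb clarinet: it sounds a major second below written, so the part must be a major second above concert.
Gb3 → Ab3
C4 → D4
E4 → F#4
E5 → F#5
B4 → C#5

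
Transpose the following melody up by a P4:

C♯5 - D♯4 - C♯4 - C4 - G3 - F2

F#5 G#4 F#4 F4 C4 Bb2

A perfect fourth up from C#5 gives F#5.
D#4: a fourth up reaches G, and 5 semitones makes it G#4.
C#4: a fourth up reaches F, and 5 semitones makes it F#4.
C4 up a perfect fourth is F4.
A perfect fourth up from G3 gives C4.
F2 up a perfect fourth is Bb2.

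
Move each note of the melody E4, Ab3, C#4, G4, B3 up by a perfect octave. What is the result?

E4 gives E5
Ab3 gives Ab4
C#4 gives C#5
G4 gives G5
B3 gives B4

E5 Ab4 C#5 G5 B4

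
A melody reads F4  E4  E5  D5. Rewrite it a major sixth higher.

D5 C#5 C#6 B5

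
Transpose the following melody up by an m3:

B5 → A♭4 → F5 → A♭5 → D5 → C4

D6 Cb5 Ab5 Cb6 F5 Eb4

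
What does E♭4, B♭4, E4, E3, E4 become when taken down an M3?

Cb4 Gb4 C4 C3 C4

Eb4 gives Cb4
Bb4 gives Gb4
E4 gives C4
E3 gives C3
E4 gives C4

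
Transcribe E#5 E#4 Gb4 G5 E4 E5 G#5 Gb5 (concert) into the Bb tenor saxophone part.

The Bb tenor saxophone sounds a major ninth below written, so the written part must be a major ninth above concert — transpose each note up.
E#5 becomes F##6
E#4 becomes F##5
Gb4 becomes Ab5
G5 becomes A6
E4 becomes F#5
E5 becomes F#6
G#5 becomes A#6
Gb5 becomes Ab6

F##6 F##5 Ab5 A6 F#5 F#6 A#6 Ab6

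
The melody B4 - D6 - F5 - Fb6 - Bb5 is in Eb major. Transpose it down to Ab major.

E4 G5 Bb4 Bbb5 Eb5

Eb major to Ab major down is a perfect fifth, so every note moves down by that interval.
B4 → E4
D6 → G5
F5 → Bb4
Fb6 → Bbb5
Bb5 → Eb5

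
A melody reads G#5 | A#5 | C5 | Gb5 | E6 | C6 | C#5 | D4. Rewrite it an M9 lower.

G#5 -> F#4
A#5 -> G#4
C5 -> Bb3
Gb5 -> Fb4
E6 -> D5
C6 -> Bb4
C#5 -> B3
D4 -> C3

F#4 G#4 Bb3 Fb4 D5 Bb4 B3 C3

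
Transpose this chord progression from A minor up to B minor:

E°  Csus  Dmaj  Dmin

F#° Dsus Emaj Emin

A minor up to B minor is a major second; each chord root moves by that interval while the quality stays the same.
E°: root E up a major second → F#, giving F#°.
Csus: root C up a major second → D, giving Dsus.
Dmaj: root D up a major second → E, giving Emaj.
Dmin: root D up a major second → E, giving Emin.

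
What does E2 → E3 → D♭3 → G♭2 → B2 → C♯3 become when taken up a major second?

F#2 F#3 Eb3 Ab2 C#3 D#3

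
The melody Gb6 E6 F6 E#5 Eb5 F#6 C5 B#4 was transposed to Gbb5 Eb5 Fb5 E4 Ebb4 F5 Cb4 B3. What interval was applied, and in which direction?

Take the first pair: Gb6 → Gbb5. G to G spans 8 letter names, so the interval is some kind of octave.
Gbb5 to Gb6 is 13 semitones, which makes it an augmented octave; the second version is lower, so the direction is down.
Checking another pair — B#4 → B3 — gives the same interval.

down an augmented octave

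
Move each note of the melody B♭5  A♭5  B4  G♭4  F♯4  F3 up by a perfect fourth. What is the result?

Eb6 Db6 E5 Cb5 B4 Bb3

Bb5 to Eb6
Ab5 to Db6
B4 to E5
Gb4 to Cb5
F#4 to B4
F3 to Bb3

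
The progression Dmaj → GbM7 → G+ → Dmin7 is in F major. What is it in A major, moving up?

F#maj BbM7 B+ F#min7

F major up to A major is a major third; each chord root moves by that interval while the quality stays the same.
Dmaj: root D up a major third → F#, giving F#maj.
GbM7: root Gb up a major third → Bb, giving BbM7.
G+: root G up a major third → B, giving B+.
Dmin7: root D up a major third → F#, giving F#min7.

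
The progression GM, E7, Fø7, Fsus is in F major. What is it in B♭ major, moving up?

F major up to B♭ major is a perfect fourth; each chord root moves by that interval while the quality stays the same.
GM: root G up a perfect fourth → C, giving CM.
E7: root E up a perfect fourth → A, giving A7.
Fø7: root F up a perfect fourth → Bb, giving Bbø7.
Fsus: root F up a perfect fourth → Bb, giving Bbsus.

CM A7 Bbø7 Bbsus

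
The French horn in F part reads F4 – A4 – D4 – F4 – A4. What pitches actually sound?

Bb3 D4 G3 Bb3 D4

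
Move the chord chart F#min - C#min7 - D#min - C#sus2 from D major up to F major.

D major up to F major is a minor third; each chord root moves by that interval while the quality stays the same.
F#min: root F# up a minor third → A, giving Amin.
C#min7: root C# up a minor third → E, giving Emin7.
D#min: root D# up a minor third → F#, giving F#min.
C#sus2: root C# up a minor third → E, giving Esus2.

Amin Emin7 F#min Esus2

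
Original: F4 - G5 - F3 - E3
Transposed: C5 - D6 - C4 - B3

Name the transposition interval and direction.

up a perfect fifth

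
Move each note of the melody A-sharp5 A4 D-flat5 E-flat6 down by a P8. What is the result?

A#4 A3 Db4 Eb5

A#5 -> A#4
A4 -> A3
Db5 -> Db4
Eb6 -> Eb5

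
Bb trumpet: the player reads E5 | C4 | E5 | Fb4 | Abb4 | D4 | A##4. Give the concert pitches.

Written C4 on the Bb trumpet sounds as Bb3, a major second lower; apply that shift to every note.
E5 to D5
C4 to Bb3
E5 to D5
Fb4 to Ebb4
Abb4 to Gbb4
D4 to C4
A##4 to G##4

D5 Bb3 D5 Ebb4 Gbb4 C4 G##4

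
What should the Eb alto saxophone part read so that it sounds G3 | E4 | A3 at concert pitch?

E4 C#5 F#4

The Eb alto saxophone sounds a major sixth below written, so the written part must be a major sixth above concert — transpose each note up.
G3 → E4
E4 → C#5
A3 → F#4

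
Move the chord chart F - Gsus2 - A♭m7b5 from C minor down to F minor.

C minor down to F minor is a perfect fifth; each chord root moves by that interval while the quality stays the same.
F: root F down a perfect fifth → Bb, giving Bb.
Gsus2: root G down a perfect fifth → C, giving Csus2.
A♭m7b5: root A♭ down a perfect fifth → Db, giving Dbm7b5.

Bb Csus2 Dbm7b5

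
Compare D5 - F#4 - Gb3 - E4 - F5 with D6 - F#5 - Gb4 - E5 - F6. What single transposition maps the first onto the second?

From D5 to D6 is 8 letter names — an octave of some quality.
D5 to D6 is 12 semitones, which makes it a perfect octave; the second version is higher, so the direction is up.
Checking another pair — F5 → F6 — gives the same interval.

up a perfect octave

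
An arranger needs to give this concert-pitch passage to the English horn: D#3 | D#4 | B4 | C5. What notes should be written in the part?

A#3 A#4 F#5 G5

Written C4 sounds as F3 on the English horn, so concert pitches are written a perfect fifth up.
D#3 → A#3
D#4 → A#4
B4 → F#5
C5 → G5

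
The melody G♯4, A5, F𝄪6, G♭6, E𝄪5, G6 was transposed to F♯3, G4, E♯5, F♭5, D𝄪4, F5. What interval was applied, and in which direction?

Take the first pair: G#4 → F#3. G to F spans 9 letter names, so the interval is some kind of ninth.
F#3 to G#4 is 14 semitones, which makes it a major ninth; the second version is lower, so the direction is down.
Checking another pair — G6 → F5 — gives the same interval.

down a major ninth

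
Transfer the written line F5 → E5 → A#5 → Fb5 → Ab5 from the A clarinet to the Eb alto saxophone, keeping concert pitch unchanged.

B5 A#5 D##6 Bb5 D6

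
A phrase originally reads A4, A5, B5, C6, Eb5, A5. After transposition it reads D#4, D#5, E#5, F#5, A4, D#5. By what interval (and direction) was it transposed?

From A4 to D#4 is 5 letter names — a fifth of some quality.
D#4 to A4 is 6 semitones, which makes it a diminished fifth; the second version is lower, so the direction is down.
Checking another pair — A5 → D#5 — gives the same interval.

down a diminished fifth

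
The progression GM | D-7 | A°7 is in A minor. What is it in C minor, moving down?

BbM F-7 C°7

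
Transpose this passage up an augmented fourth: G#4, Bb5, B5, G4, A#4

C##5 E6 E#6 C#5 D##5

G#4 up an augmented fourth is C##5.
Bb5 up an augmented fourth is E6.
An augmented fourth up from B5 gives E#6.
G4: a fourth up reaches C, and 6 semitones makes it C#5.
A#4: a fourth up reaches D, and 6 semitones makes it D##5.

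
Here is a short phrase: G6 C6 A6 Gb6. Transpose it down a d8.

G6 to G#5
C6 to C#5
A6 to A#5
Gb6 to G5

G#5 C#5 A#5 G5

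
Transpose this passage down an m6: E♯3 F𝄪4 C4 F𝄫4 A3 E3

E#3 → G##2
F##4 → A##3
C4 → E3
Fbb4 → Abb3
A3 → C#3
E3 → G#2

G##2 A##3 E3 Abb3 C#3 G#2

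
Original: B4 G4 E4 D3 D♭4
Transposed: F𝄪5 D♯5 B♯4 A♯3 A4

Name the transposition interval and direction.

From B4 to F##5 is 5 letter names — a fifth of some quality.
B4 to F##5 is 8 semitones, which makes it an augmented fifth; the second version is higher, so the direction is up.
Checking another pair — Db4 → A4 — gives the same interval.

up an augmented fifth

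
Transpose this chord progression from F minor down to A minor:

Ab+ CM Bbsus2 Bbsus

C+ EM Dsus2 Dsus

F minor down to A minor is a minor sixth; each chord root moves by that interval while the quality stays the same.
Ab+: root Ab down a minor sixth → C, giving C+.
CM: root C down a minor sixth → E, giving EM.
Bbsus2: root Bb down a minor sixth → D, giving Dsus2.
Bbsus: root Bb down a minor sixth → D, giving Dsus.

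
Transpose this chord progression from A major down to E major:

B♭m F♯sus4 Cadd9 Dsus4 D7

Fm C#sus4 Gadd9 Asus4 A7

A major down to E major is a perfect fourth; each chord root moves by that interval while the quality stays the same.
B♭m: root B♭ down a perfect fourth → F, giving Fm.
F♯sus4: root F♯ down a perfect fourth → C#, giving C#sus4.
Cadd9: root C down a perfect fourth → G, giving Gadd9.
Dsus4: root D down a perfect fourth → A, giving Asus4.
D7: root D down a perfect fourth → A, giving A7.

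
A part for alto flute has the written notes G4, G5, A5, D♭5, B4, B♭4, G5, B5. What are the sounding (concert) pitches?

The alto flute sounds a perfect fourth below written, so transpose each written note down a perfect fourth.
G4 to D4
G5 to D5
A5 to E5
Db5 to Ab4
B4 to F#4
Bb4 to F4
G5 to D5
B5 to F#5

D4 D5 E5 Ab4 F#4 F4 D5 F#5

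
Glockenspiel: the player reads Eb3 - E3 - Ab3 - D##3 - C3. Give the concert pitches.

Eb5 E5 Ab5 D##5 C5

Written C4 on the glockenspiel sounds as C6, a perfect fifteenth higher; apply that shift to every note.
Eb3 to Eb5
E3 to E5
Ab3 to Ab5
D##3 to D##5
C3 to C5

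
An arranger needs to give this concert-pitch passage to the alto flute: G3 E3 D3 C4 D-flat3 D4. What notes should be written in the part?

C4 A3 G3 F4 Gb3 G4

The alto flute sounds a perfect fourth below written, so the written part must be a perfect fourth above concert — transpose each note up.
G3 to C4
E3 to A3
D3 to G3
C4 to F4
Db3 to Gb3
D4 to G4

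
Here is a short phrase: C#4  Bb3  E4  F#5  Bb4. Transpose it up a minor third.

E4 Db4 G4 A5 Db5

C#4 up a minor third is E4.
A minor third up from Bb3 gives Db4.
E4: a third up reaches G, and 3 semitones makes it G4.
A minor third up from F#5 gives A5.
Bb4 up a minor third is Db5.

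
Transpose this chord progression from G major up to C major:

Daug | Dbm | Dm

G major up to C major is a perfect fourth; each chord root moves by that interval while the quality stays the same.
Daug: root D up a perfect fourth → G, giving Gaug.
Dbm: root Db up a perfect fourth → Gb, giving Gbm.
Dm: root D up a perfect fourth → G, giving Gm.

Gaug Gbm Gm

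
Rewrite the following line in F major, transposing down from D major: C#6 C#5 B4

E5 E4 D4

D major to F major down is a major sixth, so every note moves down by that interval.
C#6 → E5
C#5 → E4
B4 → D4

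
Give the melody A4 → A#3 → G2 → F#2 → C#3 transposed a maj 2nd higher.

B4 B#3 A2 G#2 D#3

A4 -> B4
A#3 -> B#3
G2 -> A2
F#2 -> G#2
C#3 -> D#3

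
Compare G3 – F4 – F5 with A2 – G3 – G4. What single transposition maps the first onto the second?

down a minor seventh

From G3 to A2 is 7 letter names — a seventh of some quality.
A2 to G3 is 10 semitones, which makes it a minor seventh; the second version is lower, so the direction is down.
Checking another pair — F5 → G4 — gives the same interval.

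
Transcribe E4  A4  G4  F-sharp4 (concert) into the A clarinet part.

G4 C5 Bb4 A4

Written C4 sounds as A3 on the A clarinet, so concert pitches are written a minor third up.
E4 → G4
A4 → C5
G4 → Bb4
F#4 → A4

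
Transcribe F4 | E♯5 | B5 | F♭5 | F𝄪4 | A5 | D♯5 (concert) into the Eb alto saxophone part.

The Eb alto saxophone sounds a major sixth below written, so the written part must be a major sixth above concert — transpose each note up.
F4 becomes D5
E#5 becomes C##6
B5 becomes G#6
Fb5 becomes Db6
F##4 becomes D##5
A5 becomes F#6
D#5 becomes B#5

D5 C##6 G#6 Db6 D##5 F#6 B#5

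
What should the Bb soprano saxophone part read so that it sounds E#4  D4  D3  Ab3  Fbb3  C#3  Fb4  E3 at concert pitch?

The Bb soprano saxophone sounds a major second below written, so the written part must be a major second above concert — transpose each note up.
E#4 becomes F##4
D4 becomes E4
D3 becomes E3
Ab3 becomes Bb3
Fbb3 becomes Gbb3
C#3 becomes D#3
Fb4 becomes Gb4
E3 becomes F#3

F##4 E4 E3 Bb3 Gbb3 D#3 Gb4 F#3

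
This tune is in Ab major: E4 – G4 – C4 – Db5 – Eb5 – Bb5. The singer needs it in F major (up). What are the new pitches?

C#5 E5 A4 Bb5 C6 G6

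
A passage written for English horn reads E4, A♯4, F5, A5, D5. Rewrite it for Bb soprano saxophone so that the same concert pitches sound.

B3 E#4 C5 E5 A4

First find concert pitch: the English horn sounds a perfect fifth below written, so E4 A♯4 F5 A5 D5 sounds A3 D#4 Bb4 D5 G4.
Then write for Bb soprano saxophone: it sounds a major second below written, so the part must be a major second above concert.
A3 → B3
D#4 → E#4
Bb4 → C5
D5 → E5
G4 → A4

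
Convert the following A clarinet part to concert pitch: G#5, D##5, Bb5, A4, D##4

E#5 B##4 G5 F#4 B##3

Written C4 on the A clarinet sounds as A3, a minor third lower; apply that shift to every note.
G#5 to E#5
D##5 to B##4
Bb5 to G5
A4 to F#4
D##4 to B##3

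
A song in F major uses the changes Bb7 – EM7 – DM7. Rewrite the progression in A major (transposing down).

F major down to A major is a minor sixth; each chord root moves by that interval while the quality stays the same.
Bb7: root Bb down a minor sixth → D, giving D7.
EM7: root E down a minor sixth → G#, giving G#M7.
DM7: root D down a minor sixth → F#, giving F#M7.

D7 G#M7 F#M7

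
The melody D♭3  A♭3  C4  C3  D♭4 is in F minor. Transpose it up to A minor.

F3 C4 E4 E3 F4

F minor to A minor up is a major third, so every note moves up by that interval.
Db3 gives F3
Ab3 gives C4
C4 gives E4
C3 gives E3
Db4 gives F4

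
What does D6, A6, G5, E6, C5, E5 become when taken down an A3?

D6 down an augmented third is Bbb5.
An augmented third down from A6 gives Fb6.
An augmented third down from G5 gives Ebb5.
An augmented third down from E6 gives Cb6.
C5 down an augmented third is Abb4.
An augmented third down from E5 gives Cb5.

Bbb5 Fb6 Ebb5 Cb6 Abb4 Cb5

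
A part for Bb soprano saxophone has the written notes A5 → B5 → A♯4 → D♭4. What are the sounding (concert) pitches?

Written C4 on the Bb soprano saxophone sounds as Bb3, a major second lower; apply that shift to every note.
A5 -> G5
B5 -> A5
A#4 -> G#4
Db4 -> Cb4

G5 A5 G#4 Cb4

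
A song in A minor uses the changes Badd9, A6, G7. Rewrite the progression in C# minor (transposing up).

D#add9 C#6 B7

A minor up to C# minor is a major third; each chord root moves by that interval while the quality stays the same.
Badd9: root B up a major third → D#, giving D#add9.
A6: root A up a major third → C#, giving C#6.
G7: root G up a major third → B, giving B7.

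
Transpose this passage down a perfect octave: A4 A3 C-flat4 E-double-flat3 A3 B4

A4: an octave down reaches A, and 12 semitones makes it A3.
A3: an octave down reaches A, and 12 semitones makes it A2.
Cb4 down a perfect octave is Cb3.
A perfect octave down from Ebb3 gives Ebb2.
A3: an octave down reaches A, and 12 semitones makes it A2.
A perfect octave down from B4 gives B3.

A3 A2 Cb3 Ebb2 A2 B3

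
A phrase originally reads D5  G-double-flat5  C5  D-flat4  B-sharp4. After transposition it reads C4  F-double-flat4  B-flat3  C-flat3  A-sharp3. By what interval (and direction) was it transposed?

down a major ninth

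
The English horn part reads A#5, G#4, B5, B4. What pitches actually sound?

D#5 C#4 E5 E4

The English horn sounds a perfect fifth below written, so transpose each written note down a perfect fifth.
A#5 becomes D#5
G#4 becomes C#4
B5 becomes E5
B4 becomes E4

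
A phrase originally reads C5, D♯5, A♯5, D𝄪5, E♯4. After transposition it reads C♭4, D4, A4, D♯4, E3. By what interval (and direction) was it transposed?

down an augmented octave

Take the first pair: C5 → Cb4. C to C spans 8 letter names, so the interval is some kind of octave.
Cb4 to C5 is 13 semitones, which makes it an augmented octave; the second version is lower, so the direction is down.
Checking another pair — E#4 → E3 — gives the same interval.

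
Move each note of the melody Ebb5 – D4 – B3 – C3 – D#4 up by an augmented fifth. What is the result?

Bb5 A#4 F##4 G#3 A##4

Ebb5: a fifth up reaches B, and 8 semitones makes it Bb5.
D4: a fifth up reaches A, and 8 semitones makes it A#4.
B3 up an augmented fifth is F##4.
C3 up an augmented fifth is G#3.
An augmented fifth up from D#4 gives A##4.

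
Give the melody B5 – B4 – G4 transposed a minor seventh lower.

B5 becomes C#5
B4 becomes C#4
G4 becomes A3

C#5 C#4 A3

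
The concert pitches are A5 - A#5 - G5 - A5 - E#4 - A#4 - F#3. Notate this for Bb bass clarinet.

Written C4 sounds as Bb2 on the Bb bass clarinet, so concert pitches are written a major ninth up.
A5 to B6
A#5 to B#6
G5 to A6
A5 to B6
E#4 to F##5
A#4 to B#5
F#3 to G#4

B6 B#6 A6 B6 F##5 B#5 G#4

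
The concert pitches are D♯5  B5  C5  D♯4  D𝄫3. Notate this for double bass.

Written C4 sounds as C3 on the double bass, so concert pitches are written a perfect octave up.
D#5 -> D#6
B5 -> B6
C5 -> C6
D#4 -> D#5
Dbb3 -> Dbb4

D#6 B6 C6 D#5 Dbb4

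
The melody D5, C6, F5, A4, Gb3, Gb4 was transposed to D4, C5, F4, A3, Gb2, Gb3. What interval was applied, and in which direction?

Take the first pair: D5 → D4. D to D spans 8 letter names, so the interval is some kind of octave.
D4 to D5 is 12 semitones, which makes it a perfect octave; the second version is lower, so the direction is down.
Checking another pair — Gb4 → Gb3 — gives the same interval.

down a perfect octave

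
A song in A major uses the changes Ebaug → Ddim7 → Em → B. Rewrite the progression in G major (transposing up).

A major up to G major is a minor seventh; each chord root moves by that interval while the quality stays the same.
Ebaug: root Eb up a minor seventh → Db, giving Dbaug.
Ddim7: root D up a minor seventh → C, giving Cdim7.
Em: root E up a minor seventh → D, giving Dm.
B: root B up a minor seventh → A, giving A.

Dbaug Cdim7 Dm A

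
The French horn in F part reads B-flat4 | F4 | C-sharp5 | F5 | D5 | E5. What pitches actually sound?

Written C4 on the French horn in F sounds as F3, a perfect fifth lower; apply that shift to every note.
Bb4 gives Eb4
F4 gives Bb3
C#5 gives F#4
F5 gives Bb4
D5 gives G4
E5 gives A4

Eb4 Bb3 F#4 Bb4 G4 A4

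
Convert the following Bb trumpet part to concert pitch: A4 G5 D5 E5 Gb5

G4 F5 C5 D5 Fb5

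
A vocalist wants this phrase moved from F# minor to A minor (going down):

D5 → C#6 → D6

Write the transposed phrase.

F4 E5 F5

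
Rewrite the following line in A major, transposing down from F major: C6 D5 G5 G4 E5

E5 F#4 B4 B3 G#4

F major to A major down is a minor sixth, so every note moves down by that interval.
C6 to E5
D5 to F#4
G5 to B4
G4 to B3
E5 to G#4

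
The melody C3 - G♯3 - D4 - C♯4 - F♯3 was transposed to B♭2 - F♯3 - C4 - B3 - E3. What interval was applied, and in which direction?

Take the first pair: C3 → Bb2. C to B spans 2 letter names, so the interval is some kind of second.
Bb2 to C3 is 2 semitones, which makes it a major second; the second version is lower, so the direction is down.
Checking another pair — F#3 → E3 — gives the same interval.

down a major second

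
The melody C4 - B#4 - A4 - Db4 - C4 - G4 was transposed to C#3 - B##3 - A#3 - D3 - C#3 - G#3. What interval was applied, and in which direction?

down a diminished octave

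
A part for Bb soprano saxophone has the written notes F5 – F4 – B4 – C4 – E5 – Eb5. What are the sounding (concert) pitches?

Written C4 on the Bb soprano saxophone sounds as Bb3, a major second lower; apply that shift to every note.
F5 to Eb5
F4 to Eb4
B4 to A4
C4 to Bb3
E5 to D5
Eb5 to Db5

Eb5 Eb4 A4 Bb3 D5 Db5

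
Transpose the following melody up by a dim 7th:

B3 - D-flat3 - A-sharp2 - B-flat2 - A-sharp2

B3 to Ab4
Db3 to Cbb4
A#2 to G3
Bb2 to Abb3
A#2 to G3

Ab4 Cbb4 G3 Abb3 G3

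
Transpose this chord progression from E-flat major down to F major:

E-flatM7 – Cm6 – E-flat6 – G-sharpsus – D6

FM7 Dm6 F6 A#sus E6

E-flat major down to F major is a minor seventh; each chord root moves by that interval while the quality stays the same.
E-flatM7: root E-flat down a minor seventh → F, giving FM7.
Cm6: root C down a minor seventh → D, giving Dm6.
E-flat6: root E-flat down a minor seventh → F, giving F6.
G-sharpsus: root G-sharp down a minor seventh → A#, giving A#sus.
D6: root D down a minor seventh → E, giving E6.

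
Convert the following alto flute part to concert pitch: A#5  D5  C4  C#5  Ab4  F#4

E#5 A4 G3 G#4 Eb4 C#4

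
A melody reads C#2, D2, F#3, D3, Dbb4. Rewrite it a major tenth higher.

E#3 F#3 A#4 F#4 Fb5

C#2 -> E#3
D2 -> F#3
F#3 -> A#4
D3 -> F#4
Dbb4 -> Fb5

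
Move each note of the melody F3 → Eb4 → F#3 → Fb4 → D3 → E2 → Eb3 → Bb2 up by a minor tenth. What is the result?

F3 becomes Ab4
Eb4 becomes Gb5
F#3 becomes A4
Fb4 becomes Abb5
D3 becomes F4
E2 becomes G3
Eb3 becomes Gb4
Bb2 becomes Db4

Ab4 Gb5 A4 Abb5 F4 G3 Gb4 Db4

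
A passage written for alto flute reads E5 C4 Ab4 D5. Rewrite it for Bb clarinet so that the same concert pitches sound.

C#5 A3 F4 B4

First find concert pitch: the alto flute sounds a perfect fourth below written, so E5 C4 Ab4 D5 sounds B4 G3 Eb4 A4.
Then write for Bb clarinet: it sounds a major second below written, so the part must be a major second above concert.
B4 → C#5
G3 → A3
Eb4 → F4
A4 → B4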